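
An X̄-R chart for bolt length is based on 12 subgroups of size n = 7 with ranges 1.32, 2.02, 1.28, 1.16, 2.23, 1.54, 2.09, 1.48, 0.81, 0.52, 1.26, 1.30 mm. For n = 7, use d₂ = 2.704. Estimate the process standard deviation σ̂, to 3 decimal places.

0.524

R̄ = (1.32 + 2.02 + 1.28 + 1.16 + 2.23 + 1.54 + 2.09 + 1.48 + 0.81 + 0.52 + 1.26 + 1.30) / 12 = 1.4175
σ̂ = R̄ / d₂ = 1.4175 / 2.704 = 0.5242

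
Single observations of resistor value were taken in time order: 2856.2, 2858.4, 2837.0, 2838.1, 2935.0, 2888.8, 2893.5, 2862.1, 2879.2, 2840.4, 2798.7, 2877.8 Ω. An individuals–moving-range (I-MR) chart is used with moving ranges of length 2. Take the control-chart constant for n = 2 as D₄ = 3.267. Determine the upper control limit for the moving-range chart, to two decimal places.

Moving ranges: 2.2, 21.4, 1.1, 96.9, 46.2, 4.7, 31.4, 17.1, 38.8, 41.7, 79.1; M̄R̄ = 380.6000 / 11 = 34.6000
UCL_MR = D₄·M̄R̄ = 3.267 × 34.6000 = 113.0382

113.04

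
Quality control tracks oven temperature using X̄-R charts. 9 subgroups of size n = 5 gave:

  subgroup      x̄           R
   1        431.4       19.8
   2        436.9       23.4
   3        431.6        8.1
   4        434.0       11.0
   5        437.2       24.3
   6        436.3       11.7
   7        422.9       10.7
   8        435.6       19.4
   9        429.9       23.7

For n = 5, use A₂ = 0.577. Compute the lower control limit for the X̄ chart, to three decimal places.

423.115

X̄̄ = (431.4 + 436.9 + 431.6 + 434.0 + 437.2 + 436.3 + 422.9 + 435.6 + 429.9) / 9 = 3895.8000 / 9 = 432.8667
R̄ = (19.8 + 23.4 + 8.1 + 11.0 + 24.3 + 11.7 + 10.7 + 19.4 + 23.7) / 9 = 152.1000 / 9 = 16.9000
LCL = X̄̄ − A₂·R̄ = 432.8667 − 0.577 × 16.9000 = 423.1154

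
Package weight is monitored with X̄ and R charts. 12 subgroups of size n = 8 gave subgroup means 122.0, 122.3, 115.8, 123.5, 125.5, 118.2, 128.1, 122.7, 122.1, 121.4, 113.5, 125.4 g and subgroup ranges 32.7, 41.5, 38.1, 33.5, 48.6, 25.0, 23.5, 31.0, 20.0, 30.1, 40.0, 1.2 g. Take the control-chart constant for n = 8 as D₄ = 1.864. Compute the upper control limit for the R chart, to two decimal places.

R̄ = (32.7 + 41.5 + 38.1 + 33.5 + 48.6 + 25.0 + 23.5 + 31.0 + 20.0 + 30.1 + 40.0 + 1.2) / 12 = 365.2000 / 12 = 30.4333
UCL_R = D₄·R̄ = 1.864 × 30.4333 = 56.7277

56.73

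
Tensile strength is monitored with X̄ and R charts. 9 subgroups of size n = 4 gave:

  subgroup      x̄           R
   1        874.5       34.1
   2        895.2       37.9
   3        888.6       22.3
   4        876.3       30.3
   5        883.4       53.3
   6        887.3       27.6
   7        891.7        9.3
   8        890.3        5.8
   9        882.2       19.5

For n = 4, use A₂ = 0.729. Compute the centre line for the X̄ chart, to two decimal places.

885.50

X̄̄ = (874.5 + 895.2 + 888.6 + 876.3 + 883.4 + 887.3 + 891.7 + 890.3 + 882.2) / 9 = 7969.5000 / 9 = 885.5000
CL = X̄̄ = 885.5000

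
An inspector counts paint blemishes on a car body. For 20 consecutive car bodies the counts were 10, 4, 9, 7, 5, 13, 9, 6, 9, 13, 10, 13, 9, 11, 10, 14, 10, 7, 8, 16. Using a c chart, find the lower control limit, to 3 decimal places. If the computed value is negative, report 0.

0.331

c̄ = (10 + 4 + 9 + 7 + 5 + 13 + 9 + 6 + 9 + 13 + 10 + 13 + 9 + 11 + 10 + 14 + 10 + 7 + 8 + 16) / 20 = 193 / 20 = 9.6500
LCL = c̄ − 3√c̄ = 9.6500 − 3 × 3.1064 = 0.3307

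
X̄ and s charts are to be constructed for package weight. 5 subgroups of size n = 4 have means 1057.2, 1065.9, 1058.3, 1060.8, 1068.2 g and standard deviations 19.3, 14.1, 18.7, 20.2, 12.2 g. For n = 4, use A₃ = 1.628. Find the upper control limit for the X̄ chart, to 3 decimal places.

X̄̄ = (1057.2 + 1065.9 + 1058.3 + 1060.8 + 1068.2) / 5 = 1062.0800
s̄ = (19.3 + 14.1 + 18.7 + 20.2 + 12.2) / 5 = 16.9000
UCL = X̄̄ + A₃·s̄ = 1062.0800 + 1.628 × 16.9000 = 1089.5932

1089.593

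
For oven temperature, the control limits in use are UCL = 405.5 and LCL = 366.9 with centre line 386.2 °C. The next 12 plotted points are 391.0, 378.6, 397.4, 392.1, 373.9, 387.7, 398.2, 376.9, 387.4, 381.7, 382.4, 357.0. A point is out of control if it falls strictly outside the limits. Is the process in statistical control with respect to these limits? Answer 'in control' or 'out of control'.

out of control

Compare each point to [366.9, 405.5]: sample 12 = 357.0 < LCL.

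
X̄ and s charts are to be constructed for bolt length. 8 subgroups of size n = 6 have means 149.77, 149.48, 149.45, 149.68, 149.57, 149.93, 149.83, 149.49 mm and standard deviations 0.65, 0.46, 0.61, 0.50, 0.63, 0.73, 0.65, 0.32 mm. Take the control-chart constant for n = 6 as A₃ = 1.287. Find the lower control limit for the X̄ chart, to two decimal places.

X̄̄ = (149.77 + 149.48 + 149.45 + 149.68 + 149.57 + 149.93 + 149.83 + 149.49) / 8 = 149.6500
s̄ = (0.65 + 0.46 + 0.61 + 0.50 + 0.63 + 0.73 + 0.65 + 0.32) / 8 = 0.5687
LCL = X̄̄ − A₃·s̄ = 149.6500 − 1.287 × 0.5687 = 148.9180

148.92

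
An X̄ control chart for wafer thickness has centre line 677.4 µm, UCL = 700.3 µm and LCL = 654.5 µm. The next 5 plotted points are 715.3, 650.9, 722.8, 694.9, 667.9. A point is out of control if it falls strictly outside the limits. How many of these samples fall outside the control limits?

3

Compare each point to [654.5, 700.3]: sample 1 = 715.3 > UCL; sample 2 = 650.9 < LCL; sample 3 = 722.8 > UCL.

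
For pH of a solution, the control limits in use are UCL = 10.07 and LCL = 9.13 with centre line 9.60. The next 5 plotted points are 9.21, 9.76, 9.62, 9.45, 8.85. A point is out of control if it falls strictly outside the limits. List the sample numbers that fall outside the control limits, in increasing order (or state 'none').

5

Compare each point to [9.13, 10.07]: sample 5 = 8.85 < LCL.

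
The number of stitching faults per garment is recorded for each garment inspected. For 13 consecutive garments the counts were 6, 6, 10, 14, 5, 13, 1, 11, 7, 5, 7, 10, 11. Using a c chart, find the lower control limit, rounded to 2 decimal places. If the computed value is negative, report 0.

c̄ = (6 + 6 + 10 + 14 + 5 + 13 + 1 + 11 + 7 + 5 + 7 + 10 + 11) / 13 = 106 / 13 = 8.1538
LCL = c̄ − 3√c̄ = 8.1538 − 3 × 2.8555 = -0.4126 → 0 (cannot be negative)

0.00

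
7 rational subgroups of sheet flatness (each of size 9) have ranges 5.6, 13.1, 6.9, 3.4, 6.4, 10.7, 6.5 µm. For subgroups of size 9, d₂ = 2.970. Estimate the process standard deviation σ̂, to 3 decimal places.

R̄ = (5.6 + 13.1 + 6.9 + 3.4 + 6.4 + 10.7 + 6.5) / 7 = 7.5143
σ̂ = R̄ / d₂ = 7.5143 / 2.970 = 2.5301

2.530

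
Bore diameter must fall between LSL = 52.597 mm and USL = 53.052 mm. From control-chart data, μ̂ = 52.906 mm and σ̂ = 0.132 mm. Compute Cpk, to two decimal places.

0.37

Cpu = (USL − μ̂) / (3σ̂) = (53.052 − 52.906) / (3 × 0.132) = 0.3687; Cpl = (μ̂ − LSL) / (3σ̂) = (52.906 − 52.597) / (3 × 0.132) = 0.7803; Cpk = min(Cpu, Cpl) = 0.3687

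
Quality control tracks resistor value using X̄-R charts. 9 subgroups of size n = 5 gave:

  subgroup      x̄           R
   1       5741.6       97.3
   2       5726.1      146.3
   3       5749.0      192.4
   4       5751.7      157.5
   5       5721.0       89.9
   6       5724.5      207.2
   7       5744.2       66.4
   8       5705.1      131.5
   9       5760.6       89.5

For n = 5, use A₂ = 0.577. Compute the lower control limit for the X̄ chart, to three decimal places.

X̄̄ = (5741.6 + 5726.1 + 5749.0 + 5751.7 + 5721.0 + 5724.5 + 5744.2 + 5705.1 + 5760.6) / 9 = 51623.8000 / 9 = 5735.9778
R̄ = (97.3 + 146.3 + 192.4 + 157.5 + 89.9 + 207.2 + 66.4 + 131.5 + 89.5) / 9 = 1178.0000 / 9 = 130.8889
LCL = X̄̄ − A₂·R̄ = 5735.9778 − 0.577 × 130.8889 = 5660.4549

5660.455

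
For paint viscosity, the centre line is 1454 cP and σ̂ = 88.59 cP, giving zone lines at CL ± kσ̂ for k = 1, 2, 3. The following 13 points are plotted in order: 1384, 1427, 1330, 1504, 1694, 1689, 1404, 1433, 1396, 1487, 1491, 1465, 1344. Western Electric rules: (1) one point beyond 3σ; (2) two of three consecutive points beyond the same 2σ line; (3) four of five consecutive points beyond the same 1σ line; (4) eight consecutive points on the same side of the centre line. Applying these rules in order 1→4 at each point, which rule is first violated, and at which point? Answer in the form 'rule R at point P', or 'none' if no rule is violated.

Zone of each point (C = within 1σ̂, B = 1σ̂–2σ̂, A = 2σ̂–3σ̂, * = beyond 3σ̂; sign = side of CL): 1:-C, 2:-C, 3:-B, 4:+C, 5:+A, 6:+A, 7:-C, 8:-C, 9:-C, 10:+C, 11:+C, 12:+C, 13:-B
Rule 2 (two of three consecutive points beyond the same 2σ limit) is satisfied at point 6.

rule 2 at point 6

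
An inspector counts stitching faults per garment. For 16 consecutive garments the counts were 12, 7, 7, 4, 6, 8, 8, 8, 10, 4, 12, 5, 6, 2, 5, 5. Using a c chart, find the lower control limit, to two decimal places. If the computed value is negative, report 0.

c̄ = (12 + 7 + 7 + 4 + 6 + 8 + 8 + 8 + 10 + 4 + 12 + 5 + 6 + 2 + 5 + 5) / 16 = 109 / 16 = 6.8125
LCL = c̄ − 3√c̄ = 6.8125 − 3 × 2.6101 = -1.0177 → 0 (cannot be negative)

0.00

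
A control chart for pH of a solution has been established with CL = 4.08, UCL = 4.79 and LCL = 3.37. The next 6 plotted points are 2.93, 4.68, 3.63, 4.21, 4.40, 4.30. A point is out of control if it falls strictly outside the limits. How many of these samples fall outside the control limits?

1

Compare each point to [3.37, 4.79]: sample 1 = 2.93 < LCL.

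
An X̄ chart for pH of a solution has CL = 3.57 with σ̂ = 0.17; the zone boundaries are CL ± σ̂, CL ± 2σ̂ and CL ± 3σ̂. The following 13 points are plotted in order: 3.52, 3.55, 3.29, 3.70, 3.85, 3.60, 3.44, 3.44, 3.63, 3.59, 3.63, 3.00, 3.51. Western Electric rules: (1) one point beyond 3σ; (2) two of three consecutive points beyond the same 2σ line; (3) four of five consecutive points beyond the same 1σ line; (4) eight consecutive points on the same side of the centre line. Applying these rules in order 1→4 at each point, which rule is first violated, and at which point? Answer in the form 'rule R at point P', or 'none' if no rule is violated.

Zone of each point (C = within 1σ̂, B = 1σ̂–2σ̂, A = 2σ̂–3σ̂, * = beyond 3σ̂; sign = side of CL): 1:-C, 2:-C, 3:-B, 4:+C, 5:+B, 6:+C, 7:-C, 8:-C, 9:+C, 10:+C, 11:+C, 12:-*, 13:-C
Rule 1 (one point beyond the 3σ limits) is satisfied at point 12.

rule 1 at point 12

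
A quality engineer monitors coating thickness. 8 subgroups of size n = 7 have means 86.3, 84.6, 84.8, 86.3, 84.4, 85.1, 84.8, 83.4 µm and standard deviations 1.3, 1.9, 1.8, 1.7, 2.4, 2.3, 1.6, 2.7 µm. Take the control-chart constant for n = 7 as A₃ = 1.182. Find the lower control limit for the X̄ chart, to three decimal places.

82.643

X̄̄ = (86.3 + 84.6 + 84.8 + 86.3 + 84.4 + 85.1 + 84.8 + 83.4) / 8 = 84.9625
s̄ = (1.3 + 1.9 + 1.8 + 1.7 + 2.4 + 2.3 + 1.6 + 2.7) / 8 = 1.9625
LCL = X̄̄ − A₃·s̄ = 84.9625 − 1.182 × 1.9625 = 82.6428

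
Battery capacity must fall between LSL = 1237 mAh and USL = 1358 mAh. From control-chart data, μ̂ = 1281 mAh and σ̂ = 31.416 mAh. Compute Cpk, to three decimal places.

0.467

Cpu = (USL − μ̂) / (3σ̂) = (1358 − 1281) / (3 × 31.416) = 0.8170; Cpl = (μ̂ − LSL) / (3σ̂) = (1281 − 1237) / (3 × 31.416) = 0.4669; Cpk = min(Cpu, Cpl) = 0.4669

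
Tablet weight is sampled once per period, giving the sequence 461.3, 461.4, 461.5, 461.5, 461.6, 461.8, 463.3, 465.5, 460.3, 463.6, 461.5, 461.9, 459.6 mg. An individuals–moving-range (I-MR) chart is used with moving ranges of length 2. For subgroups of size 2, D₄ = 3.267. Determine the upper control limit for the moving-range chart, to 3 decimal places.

4.764

Moving ranges: 0.1, 0.1, 0.0, 0.1, 0.2, 1.5, 2.2, 5.2, 3.3, 2.1, 0.4, 2.3; M̄R̄ = 17.5000 / 12 = 1.4583
UCL_MR = D₄·M̄R̄ = 3.267 × 1.4583 = 4.7644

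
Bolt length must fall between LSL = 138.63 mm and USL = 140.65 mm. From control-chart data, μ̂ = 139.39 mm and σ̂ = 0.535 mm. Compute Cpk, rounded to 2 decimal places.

0.47

Cpu = (USL − μ̂) / (3σ̂) = (140.65 − 139.39) / (3 × 0.535) = 0.7850; Cpl = (μ̂ − LSL) / (3σ̂) = (139.39 − 138.63) / (3 × 0.535) = 0.4735; Cpk = min(Cpu, Cpl) = 0.4735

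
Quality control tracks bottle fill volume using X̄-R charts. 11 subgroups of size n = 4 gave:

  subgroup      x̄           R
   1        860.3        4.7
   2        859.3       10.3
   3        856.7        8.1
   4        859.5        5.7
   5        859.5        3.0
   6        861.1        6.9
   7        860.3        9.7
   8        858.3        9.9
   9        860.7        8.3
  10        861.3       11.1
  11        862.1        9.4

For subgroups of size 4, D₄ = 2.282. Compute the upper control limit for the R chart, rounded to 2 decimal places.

18.07

R̄ = (4.7 + 10.3 + 8.1 + 5.7 + 3.0 + 6.9 + 9.7 + 9.9 + 8.3 + 11.1 + 9.4) / 11 = 87.1000 / 11 = 7.9182
UCL_R = D₄·R̄ = 2.282 × 7.9182 = 18.0693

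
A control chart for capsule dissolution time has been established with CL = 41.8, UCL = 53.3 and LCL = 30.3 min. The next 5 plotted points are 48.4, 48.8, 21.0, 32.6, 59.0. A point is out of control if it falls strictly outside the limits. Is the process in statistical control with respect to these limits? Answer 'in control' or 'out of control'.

out of control

Compare each point to [30.3, 53.3]: sample 3 = 21.0 < LCL; sample 5 = 59.0 > UCL.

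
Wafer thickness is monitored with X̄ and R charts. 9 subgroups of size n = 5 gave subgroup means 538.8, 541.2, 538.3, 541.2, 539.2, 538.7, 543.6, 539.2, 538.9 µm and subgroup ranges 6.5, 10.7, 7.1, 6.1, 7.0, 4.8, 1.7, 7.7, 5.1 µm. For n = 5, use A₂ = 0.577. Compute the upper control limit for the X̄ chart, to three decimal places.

X̄̄ = (538.8 + 541.2 + 538.3 + 541.2 + 539.2 + 538.7 + 543.6 + 539.2 + 538.9) / 9 = 4859.1000 / 9 = 539.9000
R̄ = (6.5 + 10.7 + 7.1 + 6.1 + 7.0 + 4.8 + 1.7 + 7.7 + 5.1) / 9 = 56.7000 / 9 = 6.3000
UCL = X̄̄ + A₂·R̄ = 539.9000 + 0.577 × 6.3000 = 543.5351

543.535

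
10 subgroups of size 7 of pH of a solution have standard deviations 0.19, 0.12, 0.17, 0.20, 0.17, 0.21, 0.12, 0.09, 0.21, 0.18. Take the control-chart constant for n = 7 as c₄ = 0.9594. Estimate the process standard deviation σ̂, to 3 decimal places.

s̄ = (0.19 + 0.12 + 0.17 + 0.20 + 0.17 + 0.21 + 0.12 + 0.09 + 0.21 + 0.18) / 10 = 0.1660
σ̂ = s̄ / c₄ = 0.1660 / 0.9594 = 0.1730

0.173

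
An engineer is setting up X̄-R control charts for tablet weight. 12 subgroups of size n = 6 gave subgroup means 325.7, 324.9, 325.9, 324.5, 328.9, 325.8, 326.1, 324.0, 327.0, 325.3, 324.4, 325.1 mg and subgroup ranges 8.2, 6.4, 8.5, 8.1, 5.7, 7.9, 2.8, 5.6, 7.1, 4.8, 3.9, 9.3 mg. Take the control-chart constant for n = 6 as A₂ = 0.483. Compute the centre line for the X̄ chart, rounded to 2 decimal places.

X̄̄ = (325.7 + 324.9 + 325.9 + 324.5 + 328.9 + 325.8 + 326.1 + 324.0 + 327.0 + 325.3 + 324.4 + 325.1) / 12 = 3907.6000 / 12 = 325.6333
CL = X̄̄ = 325.6333

325.63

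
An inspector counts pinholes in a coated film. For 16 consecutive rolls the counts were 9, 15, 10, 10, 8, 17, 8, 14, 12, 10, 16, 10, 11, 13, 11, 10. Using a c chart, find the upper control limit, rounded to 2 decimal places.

c̄ = (9 + 15 + 10 + 10 + 8 + 17 + 8 + 14 + 12 + 10 + 16 + 10 + 11 + 13 + 11 + 10) / 16 = 184 / 16 = 11.5000
UCL = c̄ + 3√c̄ = 11.5000 + 3 × √11.5000 = 11.5000 + 3 × 3.3912 = 21.6735

21.67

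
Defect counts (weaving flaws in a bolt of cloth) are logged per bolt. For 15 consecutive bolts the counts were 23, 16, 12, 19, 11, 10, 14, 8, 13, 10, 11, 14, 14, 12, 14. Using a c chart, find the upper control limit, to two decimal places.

24.38

c̄ = (23 + 16 + 12 + 19 + 11 + 10 + 14 + 8 + 13 + 10 + 11 + 14 + 14 + 12 + 14) / 15 = 201 / 15 = 13.4000
UCL = c̄ + 3√c̄ = 13.4000 + 3 × √13.4000 = 13.4000 + 3 × 3.6606 = 24.3818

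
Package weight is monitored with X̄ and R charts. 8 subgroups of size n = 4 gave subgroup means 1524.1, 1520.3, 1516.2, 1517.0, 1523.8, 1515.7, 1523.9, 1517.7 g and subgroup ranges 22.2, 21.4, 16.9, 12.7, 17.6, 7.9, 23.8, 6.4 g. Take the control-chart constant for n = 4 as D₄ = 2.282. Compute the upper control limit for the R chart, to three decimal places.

R̄ = (22.2 + 21.4 + 16.9 + 12.7 + 17.6 + 7.9 + 23.8 + 6.4) / 8 = 128.9000 / 8 = 16.1125
UCL_R = D₄·R̄ = 2.282 × 16.1125 = 36.7687

36.769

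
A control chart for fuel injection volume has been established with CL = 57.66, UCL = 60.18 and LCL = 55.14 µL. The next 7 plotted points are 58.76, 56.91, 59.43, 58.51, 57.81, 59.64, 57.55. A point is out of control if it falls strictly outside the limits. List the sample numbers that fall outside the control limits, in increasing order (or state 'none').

All 7 points lie within [55.14, 60.18].

none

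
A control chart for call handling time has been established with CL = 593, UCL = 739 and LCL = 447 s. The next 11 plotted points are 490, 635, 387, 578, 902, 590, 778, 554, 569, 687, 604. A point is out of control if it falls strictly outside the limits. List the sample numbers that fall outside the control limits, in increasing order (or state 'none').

3, 5, 7

Compare each point to [447, 739]: sample 3 = 387 < LCL; sample 5 = 902 > UCL; sample 7 = 778 > UCL.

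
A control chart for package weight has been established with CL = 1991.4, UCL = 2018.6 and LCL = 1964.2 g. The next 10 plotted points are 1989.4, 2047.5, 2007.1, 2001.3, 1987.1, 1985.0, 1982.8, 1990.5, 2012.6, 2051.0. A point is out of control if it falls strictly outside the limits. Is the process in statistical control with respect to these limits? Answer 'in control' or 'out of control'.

out of control

Compare each point to [1964.2, 2018.6]: sample 2 = 2047.5 > UCL; sample 10 = 2051.0 > UCL.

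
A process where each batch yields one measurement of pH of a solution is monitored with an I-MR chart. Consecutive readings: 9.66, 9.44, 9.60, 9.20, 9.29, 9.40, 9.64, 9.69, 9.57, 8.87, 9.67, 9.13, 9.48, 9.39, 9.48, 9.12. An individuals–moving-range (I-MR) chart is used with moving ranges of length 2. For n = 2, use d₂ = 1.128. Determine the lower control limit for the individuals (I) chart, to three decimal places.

X̄ = (9.66 + 9.44 + 9.60 + 9.20 + 9.29 + 9.40 + 9.64 + 9.69 + 9.57 + 8.87 + 9.67 + 9.13 + 9.48 + 9.39 + 9.48 + 9.12) / 16 = 9.4144
Moving ranges: 0.22, 0.16, 0.40, 0.09, 0.11, 0.24, 0.05, 0.12, 0.70, 0.80, 0.54, 0.35, 0.09, 0.09, 0.36; M̄R̄ = 4.3200 / 15 = 0.2880
LCL = X̄ − 3·M̄R̄/d₂ = 9.4144 − 3 × 0.2880 / 1.128 = 8.6484

8.648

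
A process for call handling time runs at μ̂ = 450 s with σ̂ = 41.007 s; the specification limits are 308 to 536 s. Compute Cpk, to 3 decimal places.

0.699

Cpu = (USL − μ̂) / (3σ̂) = (536 − 450) / (3 × 41.007) = 0.6991; Cpl = (μ̂ − LSL) / (3σ̂) = (450 − 308) / (3 × 41.007) = 1.1543; Cpk = min(Cpu, Cpl) = 0.6991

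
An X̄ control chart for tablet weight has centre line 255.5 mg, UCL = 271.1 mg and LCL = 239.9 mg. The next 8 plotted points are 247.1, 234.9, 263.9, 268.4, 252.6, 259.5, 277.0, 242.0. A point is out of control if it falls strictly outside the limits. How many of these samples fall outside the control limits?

Compare each point to [239.9, 271.1]: sample 2 = 234.9 < LCL; sample 7 = 277.0 > UCL.

2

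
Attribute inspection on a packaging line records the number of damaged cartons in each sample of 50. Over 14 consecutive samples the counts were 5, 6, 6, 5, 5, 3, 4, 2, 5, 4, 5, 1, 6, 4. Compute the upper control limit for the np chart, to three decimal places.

10.340

p̄ = Σdᵢ / (k·n) = 61 / (14 × 50) = 0.08714
UCL = np̄ + 3·√(np̄(1−p̄)) = 4.3571 + 3 × √(4.3571×0.91286) = 4.3571 + 3 × 1.9944 = 10.3402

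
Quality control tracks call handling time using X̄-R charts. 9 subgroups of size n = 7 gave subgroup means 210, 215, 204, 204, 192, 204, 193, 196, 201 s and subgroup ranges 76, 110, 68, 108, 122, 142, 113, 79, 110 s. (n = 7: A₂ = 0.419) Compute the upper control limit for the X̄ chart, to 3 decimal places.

X̄̄ = (210 + 215 + 204 + 204 + 192 + 204 + 193 + 196 + 201) / 9 = 1819.0000 / 9 = 202.1111
R̄ = (76 + 110 + 68 + 108 + 122 + 142 + 113 + 79 + 110) / 9 = 928.0000 / 9 = 103.1111
UCL = X̄̄ + A₂·R̄ = 202.1111 + 0.419 × 103.1111 = 245.3147

245.315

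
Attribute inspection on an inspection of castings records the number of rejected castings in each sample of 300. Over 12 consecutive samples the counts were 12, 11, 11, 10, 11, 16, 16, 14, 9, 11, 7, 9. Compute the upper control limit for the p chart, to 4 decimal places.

0.0712

p̄ = Σdᵢ / (k·n) = 137 / (12 × 300) = 0.03806
UCL = p̄ + 3·√(p̄(1−p̄)/n) = 0.03806 + 3 × √(0.03806×0.96194/300) = 0.03806 + 3 × 0.01105 = 0.07119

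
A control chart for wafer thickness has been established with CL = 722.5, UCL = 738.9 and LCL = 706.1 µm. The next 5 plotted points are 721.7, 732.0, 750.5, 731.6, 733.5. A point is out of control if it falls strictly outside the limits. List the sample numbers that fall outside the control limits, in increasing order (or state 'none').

3

Compare each point to [706.1, 738.9]: sample 3 = 750.5 > UCL.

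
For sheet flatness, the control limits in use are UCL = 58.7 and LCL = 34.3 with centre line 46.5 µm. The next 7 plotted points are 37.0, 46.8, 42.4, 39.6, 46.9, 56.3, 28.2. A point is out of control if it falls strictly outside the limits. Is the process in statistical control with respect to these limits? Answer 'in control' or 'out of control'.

out of control

Compare each point to [34.3, 58.7]: sample 7 = 28.2 < LCL.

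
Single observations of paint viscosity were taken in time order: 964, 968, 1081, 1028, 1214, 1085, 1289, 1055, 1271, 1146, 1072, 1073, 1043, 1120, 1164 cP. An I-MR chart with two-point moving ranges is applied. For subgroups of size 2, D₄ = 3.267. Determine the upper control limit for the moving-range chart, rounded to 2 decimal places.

347.70

Moving ranges: 4, 113, 53, 186, 129, 204, 234, 216, 125, 74, 1, 30, 77, 44; M̄R̄ = 1490.0000 / 14 = 106.4286
UCL_MR = D₄·M̄R̄ = 3.267 × 106.4286 = 347.7021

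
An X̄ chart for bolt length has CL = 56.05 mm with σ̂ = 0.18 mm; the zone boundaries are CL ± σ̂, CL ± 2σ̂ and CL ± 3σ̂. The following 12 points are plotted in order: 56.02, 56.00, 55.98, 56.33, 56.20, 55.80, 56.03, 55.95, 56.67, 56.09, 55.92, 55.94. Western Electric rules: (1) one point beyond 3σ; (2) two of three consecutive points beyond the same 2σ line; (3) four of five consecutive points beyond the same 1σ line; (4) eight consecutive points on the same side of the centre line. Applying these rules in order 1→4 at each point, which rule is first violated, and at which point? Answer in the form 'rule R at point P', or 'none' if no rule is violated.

rule 1 at point 9

Zone of each point (C = within 1σ̂, B = 1σ̂–2σ̂, A = 2σ̂–3σ̂, * = beyond 3σ̂; sign = side of CL): 1:-C, 2:-C, 3:-C, 4:+B, 5:+C, 6:-B, 7:-C, 8:-C, 9:+*, 10:+C, 11:-C, 12:-C
Rule 1 (one point beyond the 3σ limits) is satisfied at point 9.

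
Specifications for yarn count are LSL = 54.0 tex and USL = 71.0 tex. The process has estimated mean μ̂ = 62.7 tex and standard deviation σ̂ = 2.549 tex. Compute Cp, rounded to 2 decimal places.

1.11

Cp = (USL − LSL) / (6σ̂) = (71.0 − 54.0) / (6 × 2.549) = 17.0000 / 15.2940 = 1.1115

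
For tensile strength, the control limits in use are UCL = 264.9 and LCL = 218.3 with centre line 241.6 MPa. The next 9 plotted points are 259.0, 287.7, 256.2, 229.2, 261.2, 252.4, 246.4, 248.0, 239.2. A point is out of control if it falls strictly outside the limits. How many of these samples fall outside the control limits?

1

Compare each point to [218.3, 264.9]: sample 2 = 287.7 > UCL.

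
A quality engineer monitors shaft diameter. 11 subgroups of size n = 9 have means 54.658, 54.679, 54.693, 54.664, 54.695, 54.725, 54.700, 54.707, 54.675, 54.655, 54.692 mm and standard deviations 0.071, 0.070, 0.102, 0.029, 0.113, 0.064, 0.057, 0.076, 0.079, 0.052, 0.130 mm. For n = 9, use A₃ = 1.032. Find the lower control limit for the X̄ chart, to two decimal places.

54.61

X̄̄ = (54.658 + 54.679 + 54.693 + 54.664 + 54.695 + 54.725 + 54.700 + 54.707 + 54.675 + 54.655 + 54.692) / 11 = 54.6857
s̄ = (0.071 + 0.070 + 0.102 + 0.029 + 0.113 + 0.064 + 0.057 + 0.076 + 0.079 + 0.052 + 0.130) / 11 = 0.0766
LCL = X̄̄ − A₃·s̄ = 54.6857 − 1.032 × 0.0766 = 54.6066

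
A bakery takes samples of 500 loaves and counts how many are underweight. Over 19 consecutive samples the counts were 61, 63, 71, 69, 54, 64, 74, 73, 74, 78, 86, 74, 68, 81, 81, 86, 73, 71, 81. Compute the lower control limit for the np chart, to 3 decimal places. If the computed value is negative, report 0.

49.085

p̄ = Σdᵢ / (k·n) = 1382 / (19 × 500) = 0.14547
LCL = np̄ − 3·√(np̄(1−p̄)) = 72.7368 − 3 × 7.8839 = 49.0852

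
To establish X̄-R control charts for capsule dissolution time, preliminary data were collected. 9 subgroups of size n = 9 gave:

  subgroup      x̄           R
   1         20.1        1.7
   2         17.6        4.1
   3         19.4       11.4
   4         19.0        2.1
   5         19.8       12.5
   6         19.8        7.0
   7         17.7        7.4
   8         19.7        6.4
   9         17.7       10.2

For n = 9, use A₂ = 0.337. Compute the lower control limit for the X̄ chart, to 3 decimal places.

16.626

X̄̄ = (20.1 + 17.6 + 19.4 + 19.0 + 19.8 + 19.8 + 17.7 + 19.7 + 17.7) / 9 = 170.8000 / 9 = 18.9778
R̄ = (1.7 + 4.1 + 11.4 + 2.1 + 12.5 + 7.0 + 7.4 + 6.4 + 10.2) / 9 = 62.8000 / 9 = 6.9778
LCL = X̄̄ − A₂·R̄ = 18.9778 − 0.337 × 6.9778 = 16.6263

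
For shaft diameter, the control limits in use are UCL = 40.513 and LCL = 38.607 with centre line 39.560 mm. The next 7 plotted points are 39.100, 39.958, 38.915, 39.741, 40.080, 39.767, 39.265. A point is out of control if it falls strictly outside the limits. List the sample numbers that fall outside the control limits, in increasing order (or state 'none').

none

All 7 points lie within [38.607, 40.513].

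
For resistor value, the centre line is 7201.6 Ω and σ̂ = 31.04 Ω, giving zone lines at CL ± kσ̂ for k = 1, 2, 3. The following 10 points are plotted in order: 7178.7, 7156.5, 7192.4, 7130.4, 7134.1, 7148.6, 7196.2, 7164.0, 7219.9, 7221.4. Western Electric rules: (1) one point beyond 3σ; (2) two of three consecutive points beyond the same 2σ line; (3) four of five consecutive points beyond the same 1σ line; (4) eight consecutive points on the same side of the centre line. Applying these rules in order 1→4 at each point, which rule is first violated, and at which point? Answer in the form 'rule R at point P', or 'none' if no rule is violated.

Zone of each point (C = within 1σ̂, B = 1σ̂–2σ̂, A = 2σ̂–3σ̂, * = beyond 3σ̂; sign = side of CL): 1:-C, 2:-B, 3:-C, 4:-A, 5:-A, 6:-B, 7:-C, 8:-B, 9:+C, 10:+C
Rule 2 (two of three consecutive points beyond the same 2σ limit) is satisfied at point 5.

rule 2 at point 5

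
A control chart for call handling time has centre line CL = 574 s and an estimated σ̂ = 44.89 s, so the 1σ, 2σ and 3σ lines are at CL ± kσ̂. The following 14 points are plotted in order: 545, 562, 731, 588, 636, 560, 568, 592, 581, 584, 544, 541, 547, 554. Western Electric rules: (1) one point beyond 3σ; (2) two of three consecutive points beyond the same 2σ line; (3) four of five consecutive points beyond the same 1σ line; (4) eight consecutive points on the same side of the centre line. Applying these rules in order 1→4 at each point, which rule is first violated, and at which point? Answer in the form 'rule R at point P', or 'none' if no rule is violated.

rule 1 at point 3

Zone of each point (C = within 1σ̂, B = 1σ̂–2σ̂, A = 2σ̂–3σ̂, * = beyond 3σ̂; sign = side of CL): 1:-C, 2:-C, 3:+*, 4:+C, 5:+B, 6:-C, 7:-C, 8:+C, 9:+C, 10:+C, 11:-C, 12:-C, 13:-C, 14:-C
Rule 1 (one point beyond the 3σ limits) is satisfied at point 3.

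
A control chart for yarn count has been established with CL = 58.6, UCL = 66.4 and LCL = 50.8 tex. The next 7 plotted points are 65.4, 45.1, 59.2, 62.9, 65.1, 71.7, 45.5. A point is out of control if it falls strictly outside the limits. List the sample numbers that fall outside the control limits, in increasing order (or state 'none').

Compare each point to [50.8, 66.4]: sample 2 = 45.1 < LCL; sample 6 = 71.7 > UCL; sample 7 = 45.5 < LCL.

2, 6, 7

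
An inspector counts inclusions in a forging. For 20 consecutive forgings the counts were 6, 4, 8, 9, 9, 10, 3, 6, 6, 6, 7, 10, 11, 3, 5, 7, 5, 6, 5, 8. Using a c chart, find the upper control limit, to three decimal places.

c̄ = (6 + 4 + 8 + 9 + 9 + 10 + 3 + 6 + 6 + 6 + 7 + 10 + 11 + 3 + 5 + 7 + 5 + 6 + 5 + 8) / 20 = 134 / 20 = 6.7000
UCL = c̄ + 3√c̄ = 6.7000 + 3 × √6.7000 = 6.7000 + 3 × 2.5884 = 14.4653

14.465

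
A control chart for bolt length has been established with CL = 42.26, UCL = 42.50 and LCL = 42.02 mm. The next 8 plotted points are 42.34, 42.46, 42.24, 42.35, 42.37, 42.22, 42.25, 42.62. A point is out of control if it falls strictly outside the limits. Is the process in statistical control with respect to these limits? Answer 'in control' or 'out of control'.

Compare each point to [42.02, 42.50]: sample 8 = 42.62 > UCL.

out of control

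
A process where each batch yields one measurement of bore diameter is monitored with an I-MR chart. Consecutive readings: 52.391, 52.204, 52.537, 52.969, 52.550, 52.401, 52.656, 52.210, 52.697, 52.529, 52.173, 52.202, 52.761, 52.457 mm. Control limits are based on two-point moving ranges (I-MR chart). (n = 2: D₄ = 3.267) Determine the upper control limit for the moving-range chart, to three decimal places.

Moving ranges: 0.187, 0.333, 0.432, 0.419, 0.149, 0.255, 0.446, 0.487, 0.168, 0.356, 0.029, 0.559, 0.304; M̄R̄ = 4.1240 / 13 = 0.3172
UCL_MR = D₄·M̄R̄ = 3.267 × 0.3172 = 1.0364

1.036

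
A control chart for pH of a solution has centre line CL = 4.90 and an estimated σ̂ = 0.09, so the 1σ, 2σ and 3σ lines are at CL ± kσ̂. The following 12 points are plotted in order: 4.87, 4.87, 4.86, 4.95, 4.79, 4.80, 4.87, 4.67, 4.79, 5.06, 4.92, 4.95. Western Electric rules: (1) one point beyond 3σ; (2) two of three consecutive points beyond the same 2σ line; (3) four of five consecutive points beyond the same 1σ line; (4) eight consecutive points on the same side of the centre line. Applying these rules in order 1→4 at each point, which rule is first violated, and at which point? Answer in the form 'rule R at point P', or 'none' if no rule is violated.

Zone of each point (C = within 1σ̂, B = 1σ̂–2σ̂, A = 2σ̂–3σ̂, * = beyond 3σ̂; sign = side of CL): 1:-C, 2:-C, 3:-C, 4:+C, 5:-B, 6:-B, 7:-C, 8:-A, 9:-B, 10:+B, 11:+C, 12:+C
Rule 3 (four of five consecutive points beyond the same 1σ limit) is satisfied at point 9.

rule 3 at point 9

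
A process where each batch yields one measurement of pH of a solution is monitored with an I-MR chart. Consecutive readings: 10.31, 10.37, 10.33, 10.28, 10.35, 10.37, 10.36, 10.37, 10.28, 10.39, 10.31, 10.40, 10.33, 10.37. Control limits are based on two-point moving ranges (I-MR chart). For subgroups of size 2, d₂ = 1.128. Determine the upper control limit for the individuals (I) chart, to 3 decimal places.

X̄ = (10.31 + 10.37 + 10.33 + 10.28 + 10.35 + 10.37 + 10.36 + 10.37 + 10.28 + 10.39 + 10.31 + 10.40 + 10.33 + 10.37) / 14 = 10.3443
Moving ranges: 0.06, 0.04, 0.05, 0.07, 0.02, 0.01, 0.01, 0.09, 0.11, 0.08, 0.09, 0.07, 0.04; M̄R̄ = 0.7400 / 13 = 0.0569
UCL = X̄ + 3·M̄R̄/d₂ = 10.3443 + 3 × 0.0569 / 1.128 = 10.4957

10.496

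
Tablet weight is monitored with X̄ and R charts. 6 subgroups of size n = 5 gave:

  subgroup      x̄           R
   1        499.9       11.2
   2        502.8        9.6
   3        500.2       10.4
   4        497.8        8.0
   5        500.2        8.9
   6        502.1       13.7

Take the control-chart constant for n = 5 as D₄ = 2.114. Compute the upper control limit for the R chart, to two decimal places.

R̄ = (11.2 + 9.6 + 10.4 + 8.0 + 8.9 + 13.7) / 6 = 61.8000 / 6 = 10.3000
UCL_R = D₄·R̄ = 2.114 × 10.3000 = 21.7742

21.77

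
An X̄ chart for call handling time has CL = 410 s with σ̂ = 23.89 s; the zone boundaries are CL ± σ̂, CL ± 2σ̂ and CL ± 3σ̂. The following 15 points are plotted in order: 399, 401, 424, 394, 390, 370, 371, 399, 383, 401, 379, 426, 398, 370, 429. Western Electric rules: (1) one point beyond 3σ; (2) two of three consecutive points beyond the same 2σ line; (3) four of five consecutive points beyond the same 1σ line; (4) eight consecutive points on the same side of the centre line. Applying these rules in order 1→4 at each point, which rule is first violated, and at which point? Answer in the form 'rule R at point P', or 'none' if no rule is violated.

rule 4 at point 11

Zone of each point (C = within 1σ̂, B = 1σ̂–2σ̂, A = 2σ̂–3σ̂, * = beyond 3σ̂; sign = side of CL): 1:-C, 2:-C, 3:+C, 4:-C, 5:-C, 6:-B, 7:-B, 8:-C, 9:-B, 10:-C, 11:-B, 12:+C, 13:-C, 14:-B, 15:+C
Rule 4 (eight consecutive points on the same side of the centre line) is satisfied at point 11.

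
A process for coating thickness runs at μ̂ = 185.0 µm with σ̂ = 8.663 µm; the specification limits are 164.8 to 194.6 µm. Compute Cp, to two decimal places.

0.57

Cp = (USL − LSL) / (6σ̂) = (194.6 − 164.8) / (6 × 8.663) = 29.8000 / 51.9780 = 0.5733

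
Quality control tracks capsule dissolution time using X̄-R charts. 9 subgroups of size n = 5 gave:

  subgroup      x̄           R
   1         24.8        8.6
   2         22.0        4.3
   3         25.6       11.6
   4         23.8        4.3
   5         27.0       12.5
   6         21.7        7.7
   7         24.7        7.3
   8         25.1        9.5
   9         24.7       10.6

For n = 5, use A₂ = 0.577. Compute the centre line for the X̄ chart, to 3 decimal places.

24.378

X̄̄ = (24.8 + 22.0 + 25.6 + 23.8 + 27.0 + 21.7 + 24.7 + 25.1 + 24.7) / 9 = 219.4000 / 9 = 24.3778
CL = X̄̄ = 24.3778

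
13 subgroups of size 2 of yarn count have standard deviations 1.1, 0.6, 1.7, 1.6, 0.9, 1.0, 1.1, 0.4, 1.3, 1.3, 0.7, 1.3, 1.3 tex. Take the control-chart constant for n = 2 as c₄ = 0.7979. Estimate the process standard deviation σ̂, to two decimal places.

s̄ = (1.1 + 0.6 + 1.7 + 1.6 + 0.9 + 1.0 + 1.1 + 0.4 + 1.3 + 1.3 + 0.7 + 1.3 + 1.3) / 13 = 1.1000
σ̂ = s̄ / c₄ = 1.1000 / 0.7979 = 1.3786

1.38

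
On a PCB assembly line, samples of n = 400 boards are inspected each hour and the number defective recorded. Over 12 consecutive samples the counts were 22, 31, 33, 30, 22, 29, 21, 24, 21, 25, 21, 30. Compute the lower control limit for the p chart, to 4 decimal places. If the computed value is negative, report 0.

0.0276

p̄ = Σdᵢ / (k·n) = 309 / (12 × 400) = 0.06438
LCL = p̄ − 3·√(p̄(1−p̄)/n) = 0.06438 − 3 × 0.01227 = 0.02756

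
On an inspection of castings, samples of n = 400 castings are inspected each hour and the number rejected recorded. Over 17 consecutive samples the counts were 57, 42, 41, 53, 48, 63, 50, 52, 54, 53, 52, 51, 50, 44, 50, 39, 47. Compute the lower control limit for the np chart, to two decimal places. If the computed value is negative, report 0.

29.96

p̄ = Σdᵢ / (k·n) = 846 / (17 × 400) = 0.12441
LCL = np̄ − 3·√(np̄(1−p̄)) = 49.7647 − 3 × 6.6010 = 29.9617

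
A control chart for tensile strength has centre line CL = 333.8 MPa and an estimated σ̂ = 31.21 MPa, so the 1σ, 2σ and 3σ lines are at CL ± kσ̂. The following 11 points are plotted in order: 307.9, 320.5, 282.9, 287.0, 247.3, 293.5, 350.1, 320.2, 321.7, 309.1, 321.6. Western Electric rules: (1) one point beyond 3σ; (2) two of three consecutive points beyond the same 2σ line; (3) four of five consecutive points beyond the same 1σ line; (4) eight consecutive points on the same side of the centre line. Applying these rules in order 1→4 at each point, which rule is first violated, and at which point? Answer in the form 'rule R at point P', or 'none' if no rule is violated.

Zone of each point (C = within 1σ̂, B = 1σ̂–2σ̂, A = 2σ̂–3σ̂, * = beyond 3σ̂; sign = side of CL): 1:-C, 2:-C, 3:-B, 4:-B, 5:-A, 6:-B, 7:+C, 8:-C, 9:-C, 10:-C, 11:-C
Rule 3 (four of five consecutive points beyond the same 1σ limit) is satisfied at point 6.

rule 3 at point 6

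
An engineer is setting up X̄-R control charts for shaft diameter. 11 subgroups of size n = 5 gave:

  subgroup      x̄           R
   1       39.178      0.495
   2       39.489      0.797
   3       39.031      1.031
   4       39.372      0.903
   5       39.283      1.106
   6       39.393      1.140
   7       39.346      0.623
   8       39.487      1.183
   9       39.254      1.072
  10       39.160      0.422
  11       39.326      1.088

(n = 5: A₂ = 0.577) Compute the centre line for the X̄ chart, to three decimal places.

39.302

X̄̄ = (39.178 + 39.489 + 39.031 + 39.372 + 39.283 + 39.393 + 39.346 + 39.487 + 39.254 + 39.160 + 39.326) / 11 = 432.3190 / 11 = 39.3017
CL = X̄̄ = 39.3017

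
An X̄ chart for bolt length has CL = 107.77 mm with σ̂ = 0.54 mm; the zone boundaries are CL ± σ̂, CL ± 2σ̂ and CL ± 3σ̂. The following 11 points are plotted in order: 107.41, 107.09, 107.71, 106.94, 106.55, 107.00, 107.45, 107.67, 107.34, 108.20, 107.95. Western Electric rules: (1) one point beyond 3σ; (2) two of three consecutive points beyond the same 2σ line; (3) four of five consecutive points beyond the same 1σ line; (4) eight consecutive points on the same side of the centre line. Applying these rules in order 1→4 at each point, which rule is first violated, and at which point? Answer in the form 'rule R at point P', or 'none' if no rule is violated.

Zone of each point (C = within 1σ̂, B = 1σ̂–2σ̂, A = 2σ̂–3σ̂, * = beyond 3σ̂; sign = side of CL): 1:-C, 2:-B, 3:-C, 4:-B, 5:-A, 6:-B, 7:-C, 8:-C, 9:-C, 10:+C, 11:+C
Rule 3 (four of five consecutive points beyond the same 1σ limit) is satisfied at point 6.

rule 3 at point 6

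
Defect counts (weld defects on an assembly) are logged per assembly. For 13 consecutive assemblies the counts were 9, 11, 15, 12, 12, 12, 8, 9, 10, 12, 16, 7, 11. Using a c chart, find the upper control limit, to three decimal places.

21.062

c̄ = (9 + 11 + 15 + 12 + 12 + 12 + 8 + 9 + 10 + 12 + 16 + 7 + 11) / 13 = 144 / 13 = 11.0769
UCL = c̄ + 3√c̄ = 11.0769 + 3 × √11.0769 = 11.0769 + 3 × 3.3282 = 21.0615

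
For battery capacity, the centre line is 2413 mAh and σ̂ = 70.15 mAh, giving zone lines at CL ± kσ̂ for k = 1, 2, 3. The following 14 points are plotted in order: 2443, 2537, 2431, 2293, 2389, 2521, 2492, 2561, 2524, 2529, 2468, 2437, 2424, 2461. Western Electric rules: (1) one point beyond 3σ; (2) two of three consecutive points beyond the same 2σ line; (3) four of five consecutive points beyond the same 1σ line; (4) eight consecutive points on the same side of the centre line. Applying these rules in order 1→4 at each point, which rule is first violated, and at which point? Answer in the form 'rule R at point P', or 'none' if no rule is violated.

rule 3 at point 9

Zone of each point (C = within 1σ̂, B = 1σ̂–2σ̂, A = 2σ̂–3σ̂, * = beyond 3σ̂; sign = side of CL): 1:+C, 2:+B, 3:+C, 4:-B, 5:-C, 6:+B, 7:+B, 8:+A, 9:+B, 10:+B, 11:+C, 12:+C, 13:+C, 14:+C
Rule 3 (four of five consecutive points beyond the same 1σ limit) is satisfied at point 9.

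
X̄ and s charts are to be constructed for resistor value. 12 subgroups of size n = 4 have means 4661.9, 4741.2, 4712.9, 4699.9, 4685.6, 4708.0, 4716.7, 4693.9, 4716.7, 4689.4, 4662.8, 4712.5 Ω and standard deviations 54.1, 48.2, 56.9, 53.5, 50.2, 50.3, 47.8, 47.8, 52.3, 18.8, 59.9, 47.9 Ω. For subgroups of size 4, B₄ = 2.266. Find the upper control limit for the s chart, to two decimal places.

110.98

s̄ = (54.1 + 48.2 + 56.9 + 53.5 + 50.2 + 50.3 + 47.8 + 47.8 + 52.3 + 18.8 + 59.9 + 47.9) / 12 = 48.9750
UCL_s = B₄·s̄ = 2.266 × 48.9750 = 110.9774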